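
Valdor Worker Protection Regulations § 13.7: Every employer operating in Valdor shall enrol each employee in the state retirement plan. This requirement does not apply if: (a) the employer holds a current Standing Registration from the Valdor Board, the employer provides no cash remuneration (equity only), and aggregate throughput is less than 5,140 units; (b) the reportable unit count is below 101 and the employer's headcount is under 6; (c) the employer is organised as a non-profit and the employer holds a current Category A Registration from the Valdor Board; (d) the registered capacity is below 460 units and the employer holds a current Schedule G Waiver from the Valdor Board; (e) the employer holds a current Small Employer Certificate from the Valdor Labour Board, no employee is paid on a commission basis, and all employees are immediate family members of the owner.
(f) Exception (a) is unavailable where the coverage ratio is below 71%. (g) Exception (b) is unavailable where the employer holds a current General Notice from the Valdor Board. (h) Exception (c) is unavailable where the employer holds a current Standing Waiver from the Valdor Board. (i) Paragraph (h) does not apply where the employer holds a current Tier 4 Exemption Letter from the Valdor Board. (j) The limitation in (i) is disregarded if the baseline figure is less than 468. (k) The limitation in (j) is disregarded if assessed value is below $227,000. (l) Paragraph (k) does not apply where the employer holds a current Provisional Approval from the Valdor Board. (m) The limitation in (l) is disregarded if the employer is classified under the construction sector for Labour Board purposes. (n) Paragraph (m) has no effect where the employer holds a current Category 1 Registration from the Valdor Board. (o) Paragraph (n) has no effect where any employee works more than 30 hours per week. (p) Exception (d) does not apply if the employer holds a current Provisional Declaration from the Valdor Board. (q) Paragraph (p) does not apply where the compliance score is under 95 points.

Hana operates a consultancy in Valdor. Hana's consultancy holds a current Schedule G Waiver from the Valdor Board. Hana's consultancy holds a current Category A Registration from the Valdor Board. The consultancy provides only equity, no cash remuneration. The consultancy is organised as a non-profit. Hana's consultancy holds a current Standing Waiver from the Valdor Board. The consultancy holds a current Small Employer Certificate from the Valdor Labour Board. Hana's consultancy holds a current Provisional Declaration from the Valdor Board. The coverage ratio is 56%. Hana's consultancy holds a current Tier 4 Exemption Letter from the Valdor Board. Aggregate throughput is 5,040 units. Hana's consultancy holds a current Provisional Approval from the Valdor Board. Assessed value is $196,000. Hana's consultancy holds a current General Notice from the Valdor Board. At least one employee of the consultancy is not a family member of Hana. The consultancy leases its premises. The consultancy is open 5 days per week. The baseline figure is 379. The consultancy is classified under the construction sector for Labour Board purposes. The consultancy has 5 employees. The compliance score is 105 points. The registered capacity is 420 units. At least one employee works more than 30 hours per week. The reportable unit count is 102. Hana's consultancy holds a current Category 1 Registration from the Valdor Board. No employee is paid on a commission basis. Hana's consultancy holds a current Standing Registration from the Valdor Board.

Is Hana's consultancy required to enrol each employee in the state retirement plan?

No — exception (c) applies; Hana's consultancy is not required to enrol each employee in the state retirement plan.

Exception (a)'s conditions are all satisfied: a current Standing Registration is held; remuneration is equity-only; aggregate throughput is 5,040 units, less than the 5,140 units limit. However, paragraph (f) must be considered: (f) applies — the coverage ratio is 56%, below the 71% limit. (a) is therefore removed.
Exception (b) requires that the reportable unit count is below 101; but the reportable unit count is 102, not below 101, so (b) is unavailable.
All of (c)'s requirements are met (the employer is a non-profit; a current Category A Registration is held). Applying paragraphs (h)–(o): (h) applies (a current Standing Waiver is held), but yields to (i): (i) operates against (h): a current Tier 4 Exemption Letter is held. (j) would limit (i) — the baseline figure is 379, less than the 468 limit — but (k) sets (j) aside: (k) operates — assessed value is $196,000, below the $227,000 limit. (l) would limit (k) — a current Provisional Approval is held — but (m) sets (l) aside: (m) operates against (l): the consultancy is classified under the construction sector. (n) would limit (m) — a current Category 1 Registration is held — but (o) sets (n) aside: (o) operates against (n): at least one employee exceeds 30 hours/week. So (c) applies.
All of (d)'s requirements are met (the registered capacity is 420 units, below the 460 units limit; a current Schedule G Waiver is held). But applying paragraphs (p)–(q): (p) operates against (d): a current Provisional Declaration is held. (q), which would lift (p), is inapplicable — the compliance score is 105 points, not under 95 points. Exception (d) does not apply.
Exception (e) fails — at least one employee is not a family member.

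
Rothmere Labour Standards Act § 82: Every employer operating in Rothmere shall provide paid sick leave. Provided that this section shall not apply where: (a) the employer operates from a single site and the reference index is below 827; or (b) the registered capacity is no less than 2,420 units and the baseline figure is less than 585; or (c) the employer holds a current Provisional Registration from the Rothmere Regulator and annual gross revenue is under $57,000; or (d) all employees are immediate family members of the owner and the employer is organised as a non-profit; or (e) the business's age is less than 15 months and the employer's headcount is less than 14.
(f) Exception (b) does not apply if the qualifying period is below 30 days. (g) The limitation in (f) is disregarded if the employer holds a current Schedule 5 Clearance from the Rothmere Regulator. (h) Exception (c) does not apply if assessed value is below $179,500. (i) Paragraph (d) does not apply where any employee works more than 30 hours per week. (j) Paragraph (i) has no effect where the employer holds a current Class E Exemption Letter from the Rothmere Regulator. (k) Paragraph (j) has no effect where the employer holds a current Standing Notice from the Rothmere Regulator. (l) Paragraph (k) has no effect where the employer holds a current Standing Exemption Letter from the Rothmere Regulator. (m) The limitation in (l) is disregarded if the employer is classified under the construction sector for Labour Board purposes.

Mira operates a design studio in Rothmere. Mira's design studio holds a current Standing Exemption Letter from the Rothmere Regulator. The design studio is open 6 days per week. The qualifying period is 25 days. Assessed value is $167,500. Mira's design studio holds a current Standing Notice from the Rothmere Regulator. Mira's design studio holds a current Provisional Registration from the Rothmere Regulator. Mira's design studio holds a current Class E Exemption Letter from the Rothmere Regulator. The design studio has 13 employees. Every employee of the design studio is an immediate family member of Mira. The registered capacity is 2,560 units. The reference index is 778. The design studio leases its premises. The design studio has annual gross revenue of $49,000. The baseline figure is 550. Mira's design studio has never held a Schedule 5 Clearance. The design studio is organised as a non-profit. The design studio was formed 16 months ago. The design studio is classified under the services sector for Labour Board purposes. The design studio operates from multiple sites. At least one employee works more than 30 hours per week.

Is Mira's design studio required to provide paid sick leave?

Exception (a) fails — the employer operates from multiple sites.
All of (b)'s requirements are met (the registered capacity is 2,560 units, meeting the 2,420 units threshold; the baseline figure is 550, less than the 585 limit). Turning to paragraphs (f)–(g): (f) operates against (b): the qualifying period is 25 days, below the 30 days limit. (g), which would lift (f), is not engaged — no current Schedule 5 Clearance is held. (b) is therefore removed.
Exception (c) is satisfied on its face — a current Provisional Registration is held; annual gross revenue is $49,000, under the $57,000 limit. Turning to paragraph (h): (h) operates against (c): assessed value is $167,500, below the $179,500 limit. (c) is therefore removed.
Exception (d): every employee is an immediate family member; the employer is a non-profit — every condition holds. As to paragraphs (i)–(m): (i) would limit (d) — at least one employee exceeds 30 hours/week — but (j) sets (i) aside: (j) is engaged — a current Class E Exemption Letter is held. (k) applies (a current Standing Notice is held), but is displaced by (l): (l) is engaged — a current Standing Exemption Letter is held. (m), which would lift (l), is not engaged — the design studio is classified under the services sector. (d) remains available.
Exception (e) does not apply: the business's age is 16 months, not less than 15 months.

No — exception (d) applies; Mira's design studio is not required to provide paid sick leave.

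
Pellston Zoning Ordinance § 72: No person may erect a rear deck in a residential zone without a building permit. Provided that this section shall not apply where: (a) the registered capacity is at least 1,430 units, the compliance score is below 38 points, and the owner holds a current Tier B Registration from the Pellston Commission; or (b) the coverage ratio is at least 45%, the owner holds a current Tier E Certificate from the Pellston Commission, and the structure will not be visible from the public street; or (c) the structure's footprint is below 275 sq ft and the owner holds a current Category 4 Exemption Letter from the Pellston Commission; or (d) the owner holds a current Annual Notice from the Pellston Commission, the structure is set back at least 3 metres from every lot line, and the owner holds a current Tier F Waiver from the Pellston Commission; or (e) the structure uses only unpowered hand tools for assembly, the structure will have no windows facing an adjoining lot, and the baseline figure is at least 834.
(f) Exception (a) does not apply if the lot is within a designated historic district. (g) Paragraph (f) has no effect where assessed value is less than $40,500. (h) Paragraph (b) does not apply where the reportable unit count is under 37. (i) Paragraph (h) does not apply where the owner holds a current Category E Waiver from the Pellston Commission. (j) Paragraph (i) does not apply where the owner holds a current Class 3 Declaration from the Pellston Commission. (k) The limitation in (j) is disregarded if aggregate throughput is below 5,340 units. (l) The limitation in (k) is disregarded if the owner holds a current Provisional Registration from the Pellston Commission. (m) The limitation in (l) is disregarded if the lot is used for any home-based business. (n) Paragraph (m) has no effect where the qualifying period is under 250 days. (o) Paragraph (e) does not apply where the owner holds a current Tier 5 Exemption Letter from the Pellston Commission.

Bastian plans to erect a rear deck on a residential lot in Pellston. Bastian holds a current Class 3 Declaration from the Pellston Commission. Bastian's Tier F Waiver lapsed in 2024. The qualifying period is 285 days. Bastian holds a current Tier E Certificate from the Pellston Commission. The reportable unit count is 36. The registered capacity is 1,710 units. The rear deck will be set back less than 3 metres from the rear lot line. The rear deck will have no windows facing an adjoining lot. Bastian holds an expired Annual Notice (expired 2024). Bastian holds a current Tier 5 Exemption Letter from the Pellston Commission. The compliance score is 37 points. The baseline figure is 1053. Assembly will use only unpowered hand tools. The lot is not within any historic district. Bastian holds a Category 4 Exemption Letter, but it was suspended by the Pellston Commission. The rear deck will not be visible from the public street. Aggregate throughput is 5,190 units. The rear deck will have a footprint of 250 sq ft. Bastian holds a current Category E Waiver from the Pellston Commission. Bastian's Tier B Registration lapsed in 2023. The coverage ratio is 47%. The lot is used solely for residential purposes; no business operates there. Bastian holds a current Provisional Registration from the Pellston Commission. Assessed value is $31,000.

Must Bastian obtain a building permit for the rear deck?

Yes — Bastian must obtain a building permit.

Exception (a) fails — no current Tier B Registration is held.
Exception (b) is satisfied on its face — the coverage ratio is 47%, meeting the 45% threshold; a current Tier E Certificate is held; the structure will not be visible from the street. But applying paragraphs (h)–(n): (h) applies — the reportable unit count is 36, under the 37 limit. (i) is engaged (a current Category E Waiver is held), but is itself disapplied by (j): (j) operates against (i): a current Class 3 Declaration is held. (k) is triggered (aggregate throughput is 5,190 units, below the 5,340 units limit), but is overridden by (l): (l) applies — a current Provisional Registration is held. (m) is inapplicable (the lot is solely residential), so (l) stands. So (b) is unavailable.
Exception (c) fails — the Category 4 Exemption Letter is not current.
Exception (d) does not apply: there is no Annual Notice in force.
Exception (e): assembly uses only hand tools; no windows face an adjoining lot; the baseline figure is 1,053, meeting the 834 threshold — every condition holds. However, paragraph (o) must be considered: (o) operates — a current Tier 5 Exemption Letter is held. So (e) is unavailable.
Every exception is unavailable, so the rule governs.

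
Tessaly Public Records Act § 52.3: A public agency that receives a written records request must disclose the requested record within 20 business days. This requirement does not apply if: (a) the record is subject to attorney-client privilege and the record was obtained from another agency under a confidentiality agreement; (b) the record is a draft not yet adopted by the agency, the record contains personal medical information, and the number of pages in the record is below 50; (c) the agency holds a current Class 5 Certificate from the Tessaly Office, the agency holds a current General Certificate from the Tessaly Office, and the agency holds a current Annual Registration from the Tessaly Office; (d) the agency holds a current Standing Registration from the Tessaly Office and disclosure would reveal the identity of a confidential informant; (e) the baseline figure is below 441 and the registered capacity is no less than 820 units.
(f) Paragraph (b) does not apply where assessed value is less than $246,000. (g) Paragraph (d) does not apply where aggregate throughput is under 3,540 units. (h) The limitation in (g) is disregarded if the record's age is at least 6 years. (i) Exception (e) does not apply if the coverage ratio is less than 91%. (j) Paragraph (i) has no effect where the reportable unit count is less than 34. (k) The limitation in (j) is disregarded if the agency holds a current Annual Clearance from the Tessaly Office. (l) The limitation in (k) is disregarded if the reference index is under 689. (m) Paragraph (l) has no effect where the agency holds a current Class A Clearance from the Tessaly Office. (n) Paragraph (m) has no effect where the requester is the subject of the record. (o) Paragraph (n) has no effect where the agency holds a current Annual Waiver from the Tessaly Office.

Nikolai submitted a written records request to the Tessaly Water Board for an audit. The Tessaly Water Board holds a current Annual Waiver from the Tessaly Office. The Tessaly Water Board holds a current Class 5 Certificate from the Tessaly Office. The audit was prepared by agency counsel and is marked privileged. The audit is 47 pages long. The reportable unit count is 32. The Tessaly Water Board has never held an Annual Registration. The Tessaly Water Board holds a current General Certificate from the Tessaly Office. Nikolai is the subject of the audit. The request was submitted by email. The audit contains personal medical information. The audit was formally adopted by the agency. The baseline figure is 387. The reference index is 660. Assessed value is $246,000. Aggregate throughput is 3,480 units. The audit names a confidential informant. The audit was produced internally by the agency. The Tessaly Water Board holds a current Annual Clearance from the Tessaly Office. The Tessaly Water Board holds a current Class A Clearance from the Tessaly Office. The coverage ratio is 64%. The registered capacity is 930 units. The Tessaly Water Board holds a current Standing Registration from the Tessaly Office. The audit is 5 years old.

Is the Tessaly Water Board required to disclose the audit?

Yes — the Tessaly Water Board must disclose the audit.

Exception (a) does not apply: the audit was produced internally.
Exception (b) requires that the record is a draft not yet adopted by the agency; but the audit has been formally adopted, so (b) is unavailable.
Exception (c) requires that the agency holds a current Annual Registration from the Tessaly Office; but there is no Annual Registration in force, so (c) is unavailable.
All of (d)'s requirements are met (a current Standing Registration is held; the audit names a confidential informant). However, paragraphs (g)–(h) must be considered: (g) operates against (d): aggregate throughput is 3,480 units, under the 3,540 units limit. (h) is inapplicable (the record's age is 5 years, short of 6 years), so (g) stands. Exception (d) does not apply.
All of (e)'s requirements are met (the baseline figure is 387, below the 441 limit; the registered capacity is 930 units, meeting the 820 units threshold). But: (i) operates — the coverage ratio is 64%, less than the 91% limit. (j) applies (the reportable unit count is 32, less than the 34 limit), but yields to (k): (k) operates — a current Annual Clearance is held. (l) operates (the reference index is 660, under the 689 limit), but is set aside by (m): (m) operates against (l): a current Class A Clearance is held. (n) is engaged (Nikolai is the subject of the audit), but is itself disapplied by (o): (o) is engaged — a current Annual Waiver is held. Exception (e) does not apply.
Every exception is unavailable, so the rule governs.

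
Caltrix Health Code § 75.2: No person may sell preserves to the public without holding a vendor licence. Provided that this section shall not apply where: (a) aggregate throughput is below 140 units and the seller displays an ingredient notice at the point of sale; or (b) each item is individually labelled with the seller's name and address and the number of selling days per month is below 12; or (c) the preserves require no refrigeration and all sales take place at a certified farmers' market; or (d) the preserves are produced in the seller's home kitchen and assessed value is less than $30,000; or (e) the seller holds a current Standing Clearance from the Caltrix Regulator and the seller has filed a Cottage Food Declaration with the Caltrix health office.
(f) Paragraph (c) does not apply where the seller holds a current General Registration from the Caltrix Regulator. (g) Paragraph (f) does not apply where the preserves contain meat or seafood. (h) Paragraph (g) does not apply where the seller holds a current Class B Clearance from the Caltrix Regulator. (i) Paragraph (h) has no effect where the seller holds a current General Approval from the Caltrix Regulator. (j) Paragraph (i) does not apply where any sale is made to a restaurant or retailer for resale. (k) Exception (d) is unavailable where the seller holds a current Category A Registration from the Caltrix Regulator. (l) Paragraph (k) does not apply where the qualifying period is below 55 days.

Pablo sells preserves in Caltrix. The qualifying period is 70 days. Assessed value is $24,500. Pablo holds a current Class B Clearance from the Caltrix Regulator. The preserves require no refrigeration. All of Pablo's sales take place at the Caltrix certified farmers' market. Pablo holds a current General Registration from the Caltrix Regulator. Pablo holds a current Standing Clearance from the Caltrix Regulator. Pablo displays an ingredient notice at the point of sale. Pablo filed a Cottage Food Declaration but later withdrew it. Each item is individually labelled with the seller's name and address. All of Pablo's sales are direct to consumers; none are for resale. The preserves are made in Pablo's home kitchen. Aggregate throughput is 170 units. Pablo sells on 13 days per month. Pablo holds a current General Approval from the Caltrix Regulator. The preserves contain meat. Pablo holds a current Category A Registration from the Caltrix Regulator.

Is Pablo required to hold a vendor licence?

No — exception (c) applies; Pablo is not required to hold a vendor licence.

Exception (a) does not apply: aggregate throughput is 170 units, not below 140 units.
Exception (b) fails — the number of selling days per month is 13, not below 12.
Exception (c): the preserves are shelf-stable; all sales are at a certified farmers' market — every condition holds. Applying paragraphs (f)–(j): (f) is engaged (a current General Registration is held), but is overridden by (g): (g) operates against (f): the preserves contain meat. (h) is engaged (a current Class B Clearance is held), but is overridden by (i): (i) is triggered — a current General Approval is held. (j), which would lift (i), does not operate here — no sales are for resale. Exception (c) stands.
Exception (d): the preserves are home-kitchen produced; assessed value is $24,500, less than the $30,000 limit — every condition holds. Turning to paragraphs (k)–(l): (k) is triggered — a current Category A Registration is held. (l), which would lift (k), is not engaged — the qualifying period is 70 days, not below 55 days. Exception (d) does not apply.
Exception (e) requires that the seller has filed a Cottage Food Declaration with the Caltrix health office; but the Cottage Food Declaration was withdrawn, so (e) is unavailable.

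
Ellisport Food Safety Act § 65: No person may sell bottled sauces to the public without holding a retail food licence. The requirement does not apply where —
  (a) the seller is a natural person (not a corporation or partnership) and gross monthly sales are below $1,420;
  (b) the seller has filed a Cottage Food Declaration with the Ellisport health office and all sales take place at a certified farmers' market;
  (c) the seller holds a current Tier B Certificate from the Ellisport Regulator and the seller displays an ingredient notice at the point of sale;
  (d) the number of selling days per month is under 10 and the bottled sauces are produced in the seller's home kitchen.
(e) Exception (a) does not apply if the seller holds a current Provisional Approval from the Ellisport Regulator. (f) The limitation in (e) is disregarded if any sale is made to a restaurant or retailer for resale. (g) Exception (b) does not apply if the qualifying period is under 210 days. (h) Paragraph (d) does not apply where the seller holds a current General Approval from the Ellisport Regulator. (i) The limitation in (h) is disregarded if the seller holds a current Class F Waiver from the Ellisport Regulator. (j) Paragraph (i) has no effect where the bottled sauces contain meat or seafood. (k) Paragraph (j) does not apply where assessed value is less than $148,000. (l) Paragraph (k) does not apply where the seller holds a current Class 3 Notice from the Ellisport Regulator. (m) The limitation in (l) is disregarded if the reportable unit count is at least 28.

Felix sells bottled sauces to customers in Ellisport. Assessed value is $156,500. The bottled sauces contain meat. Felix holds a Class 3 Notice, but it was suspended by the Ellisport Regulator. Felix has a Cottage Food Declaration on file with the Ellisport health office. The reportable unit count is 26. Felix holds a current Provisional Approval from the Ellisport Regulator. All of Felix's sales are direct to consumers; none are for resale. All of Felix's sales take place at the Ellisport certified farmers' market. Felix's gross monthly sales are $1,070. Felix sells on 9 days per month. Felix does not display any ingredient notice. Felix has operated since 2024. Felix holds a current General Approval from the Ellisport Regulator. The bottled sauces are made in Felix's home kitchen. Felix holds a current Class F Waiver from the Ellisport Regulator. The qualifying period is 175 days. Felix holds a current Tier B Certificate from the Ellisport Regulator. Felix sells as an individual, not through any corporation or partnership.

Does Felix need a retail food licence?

Exception (a)'s conditions are all satisfied: the seller is a natural person; gross monthly sales are $1,070, below the $1,420 limit. Turning to paragraphs (e)–(f): (e) applies — a current Provisional Approval is held. (f) does not operate here (no sales are for resale), so (e) stands. Exception (a) does not apply.
Exception (b): a Cottage Food Declaration is on file; all sales are at a certified farmers' market — every condition holds. But applying paragraph (g): (g) operates — the qualifying period is 175 days, under the 210 days limit. (b) is therefore removed.
Exception (c) requires that the seller displays an ingredient notice at the point of sale; but no ingredient notice is displayed, so (c) is unavailable.
Exception (d): the number of selling days per month is 9, under the 10 limit; the bottled sauces are home-kitchen produced — every condition holds. But applying paragraphs (h)–(m): (h) operates against (d): a current General Approval is held. (i) applies (a current Class F Waiver is held), but is overridden by (j): (j) is engaged — the bottled sauces contain meat. (k) is inapplicable (assessed value is $156,500, not less than $148,000), so (j) stands. (d) is therefore removed.
Every exception is unavailable, so the rule governs.

Yes — Felix must hold a retail food licence.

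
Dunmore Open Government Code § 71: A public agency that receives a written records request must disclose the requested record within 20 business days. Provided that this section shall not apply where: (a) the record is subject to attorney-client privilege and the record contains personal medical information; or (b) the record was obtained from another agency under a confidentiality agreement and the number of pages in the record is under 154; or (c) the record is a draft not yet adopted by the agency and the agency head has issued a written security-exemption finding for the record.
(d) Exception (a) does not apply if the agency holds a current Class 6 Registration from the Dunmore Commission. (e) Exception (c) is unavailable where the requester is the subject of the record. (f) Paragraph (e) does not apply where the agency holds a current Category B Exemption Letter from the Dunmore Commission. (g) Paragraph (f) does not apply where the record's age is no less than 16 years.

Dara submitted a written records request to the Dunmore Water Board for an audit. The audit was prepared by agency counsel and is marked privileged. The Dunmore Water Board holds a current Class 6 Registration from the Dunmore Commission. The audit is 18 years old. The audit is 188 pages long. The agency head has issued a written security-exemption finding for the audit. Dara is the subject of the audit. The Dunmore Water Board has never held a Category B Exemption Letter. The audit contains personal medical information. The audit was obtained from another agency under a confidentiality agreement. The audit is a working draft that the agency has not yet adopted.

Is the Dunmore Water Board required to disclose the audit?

All of (a)'s requirements are met (the audit is privileged; the audit contains personal medical information). Turning to paragraph (d): (d) operates against (a): a current Class 6 Registration is held. So (a) is unavailable.
Exception (b) does not apply: the number of pages in the record is 188, not under 154.
Exception (c): the audit is an unadopted draft; a written security-exemption finding has been issued — every condition holds. But: (e) operates against (c): Dara is the subject of the audit. (f) is not engaged (no current Category B Exemption Letter is held), so (e) stands. (c) is therefore removed.
Every exception is unavailable, so the rule governs.

Yes — the Dunmore Water Board must disclose the audit.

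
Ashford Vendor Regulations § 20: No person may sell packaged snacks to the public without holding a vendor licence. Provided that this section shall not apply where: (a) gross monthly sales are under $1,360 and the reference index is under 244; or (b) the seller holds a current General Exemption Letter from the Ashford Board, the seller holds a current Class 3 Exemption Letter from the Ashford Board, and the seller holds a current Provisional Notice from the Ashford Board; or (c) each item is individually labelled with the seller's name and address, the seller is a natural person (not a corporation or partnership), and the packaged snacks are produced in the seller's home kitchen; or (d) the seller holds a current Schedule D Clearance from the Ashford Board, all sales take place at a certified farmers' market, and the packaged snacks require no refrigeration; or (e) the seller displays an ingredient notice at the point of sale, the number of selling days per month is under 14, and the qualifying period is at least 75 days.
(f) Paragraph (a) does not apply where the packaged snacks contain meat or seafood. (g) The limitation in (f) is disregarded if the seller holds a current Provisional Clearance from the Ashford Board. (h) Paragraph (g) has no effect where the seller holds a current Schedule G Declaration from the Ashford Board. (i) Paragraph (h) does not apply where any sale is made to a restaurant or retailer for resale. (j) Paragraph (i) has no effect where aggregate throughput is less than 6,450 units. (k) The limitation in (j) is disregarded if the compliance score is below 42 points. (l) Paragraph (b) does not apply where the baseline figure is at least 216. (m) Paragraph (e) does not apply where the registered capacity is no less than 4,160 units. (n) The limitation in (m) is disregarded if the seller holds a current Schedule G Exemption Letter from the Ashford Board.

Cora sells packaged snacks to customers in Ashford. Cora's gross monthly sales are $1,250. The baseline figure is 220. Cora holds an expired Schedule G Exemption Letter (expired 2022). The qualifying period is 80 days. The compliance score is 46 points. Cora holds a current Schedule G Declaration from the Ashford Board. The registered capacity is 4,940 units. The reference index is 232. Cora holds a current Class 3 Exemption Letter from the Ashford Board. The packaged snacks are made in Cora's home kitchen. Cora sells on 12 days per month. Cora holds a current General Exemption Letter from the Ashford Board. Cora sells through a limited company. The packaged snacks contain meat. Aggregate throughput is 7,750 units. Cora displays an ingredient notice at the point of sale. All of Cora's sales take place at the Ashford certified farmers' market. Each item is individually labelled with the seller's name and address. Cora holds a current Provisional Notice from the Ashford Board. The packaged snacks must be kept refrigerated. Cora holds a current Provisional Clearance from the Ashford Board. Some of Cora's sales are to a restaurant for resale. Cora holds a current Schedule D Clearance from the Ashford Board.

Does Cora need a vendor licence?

No — exception (a) applies; Cora is not required to hold a vendor licence.

Exception (a): gross monthly sales are $1,250, under the $1,360 limit; the reference index is 232, under the 244 limit — every condition holds. Considering the limiting provisions: (f) applies (the packaged snacks contain meat), but yields to (g): (g) operates against (f): a current Provisional Clearance is held. (h) applies (a current Schedule G Declaration is held), but is itself disapplied by (i): (i) operates against (h): some sales are to a restaurant for resale. (j), which would lift (i), does not operate here — aggregate throughput is 7,750 units, not less than 6,450 units. Exception (a) stands.
Exception (b): a current General Exemption Letter is held; a current Class 3 Exemption Letter is held; a current Provisional Notice is held — every condition holds. But: (l) operates against (b): the baseline figure is 220, meeting the 216 threshold. (b) is therefore removed.
Exception (c) fails — the seller operates through a limited company.
Exception (d) does not apply: the packaged snacks require refrigeration.
Exception (e) is satisfied on its face — an ingredient notice is displayed; the number of selling days per month is 12, under the 14 limit; the qualifying period is 80 days, meeting the 75 days threshold. However, paragraphs (m)–(n) must be considered: (m) is engaged — the registered capacity is 4,940 units, meeting the 4,160 units threshold. (n) is inapplicable (the Schedule G Exemption Letter is not current), so (m) stands. So (e) is unavailable.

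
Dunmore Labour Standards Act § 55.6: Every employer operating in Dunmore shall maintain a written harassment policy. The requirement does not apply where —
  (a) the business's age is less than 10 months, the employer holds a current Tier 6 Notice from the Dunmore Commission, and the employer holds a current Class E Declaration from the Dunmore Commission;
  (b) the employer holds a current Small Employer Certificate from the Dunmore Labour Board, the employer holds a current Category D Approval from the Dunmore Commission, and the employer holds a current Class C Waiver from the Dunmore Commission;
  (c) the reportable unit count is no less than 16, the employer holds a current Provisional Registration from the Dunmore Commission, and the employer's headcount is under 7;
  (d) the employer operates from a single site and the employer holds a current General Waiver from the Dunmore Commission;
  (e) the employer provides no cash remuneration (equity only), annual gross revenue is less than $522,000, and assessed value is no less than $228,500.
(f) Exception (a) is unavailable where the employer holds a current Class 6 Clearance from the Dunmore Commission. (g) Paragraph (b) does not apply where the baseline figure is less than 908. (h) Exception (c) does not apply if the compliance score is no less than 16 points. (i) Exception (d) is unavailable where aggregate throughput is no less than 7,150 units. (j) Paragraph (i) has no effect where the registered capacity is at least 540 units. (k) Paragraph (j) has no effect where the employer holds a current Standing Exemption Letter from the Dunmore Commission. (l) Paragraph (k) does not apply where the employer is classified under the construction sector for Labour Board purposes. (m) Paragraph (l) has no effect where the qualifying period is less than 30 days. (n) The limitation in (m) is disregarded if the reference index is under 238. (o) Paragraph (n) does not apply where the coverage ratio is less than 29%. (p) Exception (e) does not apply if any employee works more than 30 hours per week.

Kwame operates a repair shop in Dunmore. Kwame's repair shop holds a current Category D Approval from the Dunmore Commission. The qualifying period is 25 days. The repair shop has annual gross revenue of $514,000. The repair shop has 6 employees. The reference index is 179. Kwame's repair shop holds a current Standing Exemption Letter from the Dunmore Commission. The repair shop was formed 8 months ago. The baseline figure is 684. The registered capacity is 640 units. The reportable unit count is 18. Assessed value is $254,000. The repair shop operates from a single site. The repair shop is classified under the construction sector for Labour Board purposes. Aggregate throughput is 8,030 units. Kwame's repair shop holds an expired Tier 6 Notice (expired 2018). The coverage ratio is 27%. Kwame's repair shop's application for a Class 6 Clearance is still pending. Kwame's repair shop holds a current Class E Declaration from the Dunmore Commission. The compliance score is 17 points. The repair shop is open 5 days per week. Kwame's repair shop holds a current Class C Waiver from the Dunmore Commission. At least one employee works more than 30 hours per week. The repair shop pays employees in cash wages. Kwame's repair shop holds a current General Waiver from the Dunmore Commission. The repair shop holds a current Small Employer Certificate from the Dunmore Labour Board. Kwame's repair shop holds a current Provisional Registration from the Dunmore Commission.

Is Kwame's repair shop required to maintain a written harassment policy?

Yes — Kwame's repair shop must maintain a written harassment policy.

Exception (a) requires that the employer holds a current Tier 6 Notice from the Dunmore Commission; but no current Tier 6 Notice is held, so (a) is unavailable.
Exception (b) is satisfied on its face — a current Small Employer Certificate is held; a current Category D Approval is held; a current Class C Waiver is held. But applying paragraph (g): (g) operates against (b): the baseline figure is 684, less than the 908 limit. (b) is therefore removed.
All of (c)'s requirements are met (the reportable unit count is 18, meeting the 16 threshold; a current Provisional Registration is held; the employer's headcount is 6, under the 7 limit). Turning to paragraph (h): (h) operates — the compliance score is 17 points, meeting the 16 points threshold. (c) is therefore removed.
Exception (d): the employer operates from a single site; a current General Waiver is held — every condition holds. Turning to paragraphs (i)–(o): (i) operates against (d): aggregate throughput is 8,030 units, meeting the 7,150 units threshold. (j) applies (the registered capacity is 640 units, meeting the 540 units threshold), but yields to (k): (k) operates against (j): a current Standing Exemption Letter is held. (l) is triggered (the repair shop is classified under the construction sector), but is itself disapplied by (m): (m) operates against (l): the qualifying period is 25 days, less than the 30 days limit. (n) would limit (m) — the reference index is 179, under the 238 limit — but (o) sets (n) aside: (o) operates against (n): the coverage ratio is 27%, less than the 29% limit. Exception (d) does not apply.
Exception (e) does not apply: employees are paid cash wages.
No exception is made out. Kwame's repair shop falls within the general rule.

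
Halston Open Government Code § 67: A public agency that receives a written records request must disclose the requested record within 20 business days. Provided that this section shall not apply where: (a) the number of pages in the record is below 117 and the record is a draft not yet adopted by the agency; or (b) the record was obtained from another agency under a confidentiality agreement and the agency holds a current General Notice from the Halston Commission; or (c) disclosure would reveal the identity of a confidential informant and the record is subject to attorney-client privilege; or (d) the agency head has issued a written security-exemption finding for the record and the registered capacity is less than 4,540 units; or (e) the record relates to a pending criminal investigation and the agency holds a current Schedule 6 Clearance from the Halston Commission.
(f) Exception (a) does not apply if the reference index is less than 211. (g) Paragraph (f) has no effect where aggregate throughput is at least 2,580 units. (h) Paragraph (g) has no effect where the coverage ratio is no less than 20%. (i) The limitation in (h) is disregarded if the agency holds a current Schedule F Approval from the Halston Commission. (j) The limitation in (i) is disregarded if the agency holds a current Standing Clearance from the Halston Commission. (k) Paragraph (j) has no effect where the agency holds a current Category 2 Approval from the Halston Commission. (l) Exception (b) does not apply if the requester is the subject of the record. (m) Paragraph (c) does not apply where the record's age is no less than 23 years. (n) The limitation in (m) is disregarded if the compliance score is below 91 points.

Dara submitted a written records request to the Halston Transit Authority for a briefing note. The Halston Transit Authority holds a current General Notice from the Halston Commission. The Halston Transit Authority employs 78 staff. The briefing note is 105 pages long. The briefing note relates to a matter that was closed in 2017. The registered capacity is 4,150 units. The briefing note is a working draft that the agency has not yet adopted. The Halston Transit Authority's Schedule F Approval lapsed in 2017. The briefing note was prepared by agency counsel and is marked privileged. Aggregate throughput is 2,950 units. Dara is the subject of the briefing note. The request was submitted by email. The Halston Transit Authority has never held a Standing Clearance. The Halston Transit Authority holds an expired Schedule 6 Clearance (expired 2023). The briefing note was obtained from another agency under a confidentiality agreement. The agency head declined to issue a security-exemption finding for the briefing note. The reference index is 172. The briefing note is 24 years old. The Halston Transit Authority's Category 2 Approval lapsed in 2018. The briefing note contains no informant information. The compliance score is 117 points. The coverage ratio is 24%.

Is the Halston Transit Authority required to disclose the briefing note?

Exception (a)'s conditions are all satisfied: the number of pages in the record is 105, below the 117 limit; the briefing note is an unadopted draft. However, paragraphs (f)–(k) must be considered: (f) is triggered — the reference index is 172, less than the 211 limit. (g) operates (aggregate throughput is 2,950 units, meeting the 2,580 units threshold), but is itself disapplied by (h): (h) operates against (g): the coverage ratio is 24%, meeting the 20% threshold. (i), which would lift (h), is not engaged — no current Schedule F Approval is held. Exception (a) does not apply.
All of (b)'s requirements are met (the briefing note was obtained under a confidentiality agreement; a current General Notice is held). But applying paragraph (l): (l) operates — Dara is the subject of the briefing note. So (b) is unavailable.
Exception (c) fails — the briefing note contains no informant information.
Exception (d) does not apply: the agency head declined to issue a security-exemption finding.
Exception (e) does not apply: the briefing note relates to a closed matter.
None of the exceptions is available; § 67 applies in full.

Yes — the Halston Transit Authority must disclose the briefing note.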